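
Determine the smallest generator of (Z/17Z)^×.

3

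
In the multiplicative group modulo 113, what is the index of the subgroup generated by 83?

The order of 83 must divide φ(113) = 113 − 1 = 112 = 2^4 · 7.
Divisors of 112: 1, 2, 4, 7, 8, 14, 16, 28, 56, 112.
Check 83^d mod 113 for each divisor in increasing order:
83^1 ≡ 83 (mod 113)
83^2 ≡ 109 (mod 113)
83^4 ≡ 16 (mod 113)
83^7 ≡ 112 (mod 113)
83^8 ≡ 30 (mod 113)
83^14 ≡ 1 (mod 113) ✓
Thus |⟨83⟩| = ord(83) = 14.
The index is φ(113) / ord(83) = 112 / 14 = 8.

8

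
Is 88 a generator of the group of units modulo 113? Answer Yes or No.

No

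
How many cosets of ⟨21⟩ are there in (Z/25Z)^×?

ord(21) | φ(25) = φ(5^2) = 5·(5−1) = 20 = 2^2 · 5.
Divisors of 20: 1, 2, 4, 5, 10, 20.
Evaluate successive powers at the divisors of 20:
21^1 ≡ 21 (mod 25)
21^2 ≡ 16 (mod 25)
21^4 ≡ 6 (mod 25)
21^5 ≡ 1 (mod 25) ✓
So ord_25(21) = 5, hence |⟨21⟩| = 5.
[(Z/25Z)^× : ⟨21⟩] = 20/5 = 4.

4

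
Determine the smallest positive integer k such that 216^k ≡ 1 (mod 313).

52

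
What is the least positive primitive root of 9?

2

φ(9) = φ(3^2) = 3·(3−1) = 6 = 2 · 3.
g is a primitive root iff g^(6/q) ≢ 1 (mod 9) for each prime q ∈ {2, 3}.
g = 2: 2^3 ≡ 8; 2^2 ≡ 4 — none is 1, so 2 is a primitive root.
Hence the least primitive root of 9 is 2.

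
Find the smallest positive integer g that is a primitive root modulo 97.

5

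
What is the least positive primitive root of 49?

φ(49) = φ(7^2) = 7·(7−1) = 42 = 2 · 3 · 7.
Test candidates g = 2, 3, … against the prime factors q ∈ {2, 3, 7} of φ(49): g is a generator iff g^(42/q) ≢ 1 for every such q.
g = 2: 2^21 ≡ 1 — hits 1, so not a primitive root.
g = 3: 3^21 ≡ 48; 3^14 ≡ 30; 3^6 ≡ 43 — none is 1, so 3 is a primitive root.
The smallest primitive root modulo 49 is 3.

3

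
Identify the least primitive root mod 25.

2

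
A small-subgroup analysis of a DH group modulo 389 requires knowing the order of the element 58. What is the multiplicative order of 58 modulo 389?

The order of 58 must divide φ(389) = 389 − 1 = 388 = 2^2 · 97.
Divisors of 388: 1, 2, 4, 97, 194, 388.
Test each divisor d:
58^1 ≡ 58
58^2 ≡ 252
58^4 ≡ 97
58^97 ≡ 1
So ord_389(58) = 97.

97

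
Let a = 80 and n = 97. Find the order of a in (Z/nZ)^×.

96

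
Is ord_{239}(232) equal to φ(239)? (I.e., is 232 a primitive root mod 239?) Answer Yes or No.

φ(239) = 239 − 1 = 238 = 2 · 7 · 17.
Test 232^(238/q) mod 239 for each prime factor q of 238:
232^119 ≡ 1 (mod 239)  [q = 2: ≡ 1 ✗]
232^34 ≡ 24 (mod 239)  [q = 7: ≢ 1 ✓]
232^14 ≡ 211 (mod 239)  [q = 17: ≢ 1 ✓]
232^119 ≡ 1 shows ord(232) | 119, strictly less than φ(239); not a primitive root.

No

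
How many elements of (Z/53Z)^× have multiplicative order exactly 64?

φ(53) = 53 − 1 = 52 = 2^2 · 13.
In a cyclic group of order 52, there are φ(d) elements of order d for each divisor d of 52, and zero for non-divisors.
Since 64 ∤ 52, the count is 0.

0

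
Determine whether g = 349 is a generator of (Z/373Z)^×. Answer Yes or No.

φ(373) = 373 − 1 = 372 = 2^2 · 3 · 31.
349 is a primitive root mod 373 iff 349^(φ(373)/q) ≢ 1 for every prime q | φ(373), i.e. q ∈ {2, 3, 31}.
349^186 ≡ 372 (mod 373)  [q = 2: ≢ 1 ✓]
349^124 ≡ 284 (mod 373)  [q = 3: ≢ 1 ✓]
349^12 ≡ 91 (mod 373)  [q = 31: ≢ 1 ✓]
All checks pass, so 349 has order 372 and is a primitive root modulo 373.

Yes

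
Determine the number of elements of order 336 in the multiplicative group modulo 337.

96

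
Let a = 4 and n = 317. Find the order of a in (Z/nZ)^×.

158

Since 4 ∈ (Z/317Z)^×, its order divides φ(317) = 317 − 1 = 316 = 2^2 · 79.
Divisors of 316: 1, 2, 4, 79, 158, 316.
Test each divisor d:
4^1 ≡ 4
4^2 ≡ 16
4^4 ≡ 256
4^79 ≡ 316
4^158 ≡ 1
Hence ord(4) = 158.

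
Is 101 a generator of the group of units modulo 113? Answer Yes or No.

Yes

φ(113) = 113 − 1 = 112 = 2^4 · 7.
It suffices to check that the order of 101 is not a proper divisor of 112: compute 101^(112/q) for q ∈ {2, 7}.
101^56 ≡ 112 (mod 113)  [q = 2: ≢ 1 ✓]
101^16 ≡ 106 (mod 113)  [q = 7: ≢ 1 ✓]
All checks pass, so 101 has order 112 and is a primitive root modulo 113.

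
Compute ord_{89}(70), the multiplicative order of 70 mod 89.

The order of 70 must divide φ(89) = 89 − 1 = 88 = 2^3 · 11.
Divisors of 88: 1, 2, 4, 8, 11, 22, 44, 88.
Test each divisor d:
70^1 ≡ 70
70^2 ≡ 5
70^4 ≡ 25
70^8 ≡ 2
70^11 ≡ 77
70^22 ≡ 55
70^44 ≡ 88
70^88 ≡ 1
Hence ord(70) = 88.

88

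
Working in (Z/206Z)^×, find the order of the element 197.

34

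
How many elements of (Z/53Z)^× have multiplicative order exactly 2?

1

φ(53) = 53 − 1 = 52 = 2^2 · 13.
In a cyclic group of order 52, there are φ(d) elements of order d for each divisor d of 52, and zero for non-divisors.
2 | 52, and φ(2) = 2 − 1 = 1.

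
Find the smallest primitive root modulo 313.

10

φ(313) = 313 − 1 = 312 = 2^3 · 3 · 13.
g is a primitive root iff g^(312/q) ≢ 1 (mod 313) for each prime q ∈ {2, 3, 13}.
g = 2: 2^156 ≡ 1 — hits 1, so not a primitive root.
g = 3: 3^156 ≡ 1 — hits 1, so not a primitive root.
g = 4: 4^156 ≡ 1 — hits 1, so not a primitive root.
g = 5: 5^156 ≡ 312; 5^104 ≡ 1 — hits 1, so not a primitive root.
g = 6: 6^156 ≡ 1 — hits 1, so not a primitive root.
g = 7: 7^156 ≡ 312; 7^104 ≡ 1 — hits 1, so not a primitive root.
g = 8: 8^156 ≡ 1 — hits 1, so not a primitive root.
g = 9: 9^156 ≡ 1 — hits 1, so not a primitive root.
g = 10: 10^156 ≡ 312; 10^104 ≡ 214; 10^24 ≡ 103 — none is 1, so 10 is a primitive root.
The smallest primitive root modulo 313 is 10.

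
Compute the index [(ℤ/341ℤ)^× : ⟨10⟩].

By Lagrange's theorem, ord_341(10) divides φ(341) = φ(11·31) = (11−1)·(31−1) = 10·30 = 300 = 2^2 · 3 · 5^2.
Divisors of 300: 1, 2, 3, 4, 5, 6, 10, 12, 15, 20, 25, 30, 50, 60, 75, 100, 150, 300.
Evaluate successive powers at the divisors of 300:
10^1 ≡ 10 (mod 341)
10^2 ≡ 100 (mod 341)
10^3 ≡ 318 (mod 341)
10^4 ≡ 111 (mod 341)
10^5 ≡ 87 (mod 341)
10^6 ≡ 188 (mod 341)
10^10 ≡ 67 (mod 341)
10^12 ≡ 221 (mod 341)
10^15 ≡ 32 (mod 341)
10^20 ≡ 56 (mod 341)
10^25 ≡ 98 (mod 341)
10^30 ≡ 1 (mod 341) ✓
Thus |⟨10⟩| = ord(10) = 30.
[(Z/341Z)^× : ⟨10⟩] = 300/30 = 10.

10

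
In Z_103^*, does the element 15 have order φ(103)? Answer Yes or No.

φ(103) = 103 − 1 = 102 = 2 · 3 · 17.
An element g generates (Z/103Z)^× iff g^(102/q) ≢ 1 (mod 103) for each prime q ∈ {2, 3, 17}.
15^51 ≡ 1 (mod 103)  [q = 2: ≡ 1 ✗]
15^34 ≡ 56 (mod 103)  [q = 3: ≢ 1 ✓]
15^6 ≡ 61 (mod 103)  [q = 17: ≢ 1 ✓]
15^51 ≡ 1 shows ord(15) | 51, strictly less than φ(103); not a primitive root.

No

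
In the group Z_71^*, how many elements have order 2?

φ(71) = 71 − 1 = 70 = 2 · 5 · 7.
(Z/71Z)^× is cyclic (|G| = 70); a cyclic group of order m has exactly φ(d) elements of each order d | m, and none otherwise.
2 | 70, and φ(2) = 2 − 1 = 1.

1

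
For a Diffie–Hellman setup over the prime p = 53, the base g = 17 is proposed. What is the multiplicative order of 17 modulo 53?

26

The order of 17 must divide φ(53) = 53 − 1 = 52 = 2^2 · 13.
Divisors of 52: 1, 2, 4, 13, 26, 52.
Test each divisor d:
17^1 ≡ 17
17^2 ≡ 24
17^4 ≡ 46
17^13 ≡ 52
17^26 ≡ 1
Therefore the multiplicative order of 17 modulo 53 is 26.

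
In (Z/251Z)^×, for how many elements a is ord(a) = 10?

4

φ(251) = 251 − 1 = 250 = 2 · 5^3.
Since (Z/251Z)^× is cyclic of order 250, the number of elements of order d is φ(d) when d | 250 and 0 otherwise.
10 = 2 · 5 divides 250, and φ(10) = 4.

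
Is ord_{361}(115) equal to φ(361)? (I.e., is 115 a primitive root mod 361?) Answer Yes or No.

φ(361) = φ(19^2) = 19·(19−1) = 342 = 2 · 3^2 · 19.
It suffices to check that the order of 115 is not a proper divisor of 342: compute 115^(342/q) for q ∈ {2, 3, 19}.
115^171 ≡ 1 (mod 361)  [q = 2: ≡ 1 ✗]
115^114 ≡ 1 (mod 361)  [q = 3: ≡ 1 ✗]
115^18 ≡ 248 (mod 361)  [q = 19: ≢ 1 ✓]
115^171 ≡ 1 shows ord(115) | 171, strictly less than φ(361); not a primitive root.

No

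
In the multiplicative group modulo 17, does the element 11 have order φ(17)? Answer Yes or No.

φ(17) = 17 − 1 = 16 = 2^4.
It suffices to check that the order of 11 is not a proper divisor of 16: compute 11^(16/q) for q ∈ {2}.
11^8 ≡ 16 (mod 17)  [q = 2: ≢ 1 ✓]
None equal 1, so ord_17(11) = 16: 11 is a primitive root.

Yes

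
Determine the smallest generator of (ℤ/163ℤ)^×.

φ(163) = 163 − 1 = 162 = 2 · 3^4.
Test candidates g = 2, 3, … against the prime factors q ∈ {2, 3} of φ(163): g is a generator iff g^(162/q) ≢ 1 for every such q.
g = 2: 2^81 ≡ 162; 2^54 ≡ 104 — none is 1, so 2 is a primitive root.
The smallest primitive root modulo 163 is 2.

2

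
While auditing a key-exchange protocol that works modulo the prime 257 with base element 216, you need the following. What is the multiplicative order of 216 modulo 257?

256

By Lagrange's theorem, ord_257(216) divides φ(257) = 257 − 1 = 256 = 2^8.
Divisors of 256: 1, 2, 4, 8, 16, 32, 64, 128, 256.
Test each divisor d:
216^1 ≡ 216
216^2 ≡ 139
216^4 ≡ 46
216^8 ≡ 60
216^16 ≡ 2
216^32 ≡ 4
216^64 ≡ 16
216^128 ≡ 256
216^256 ≡ 1
So ord_257(216) = 256.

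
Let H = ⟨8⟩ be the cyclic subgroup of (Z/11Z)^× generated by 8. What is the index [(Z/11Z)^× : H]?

Since 8 ∈ (Z/11Z)^×, its order divides φ(11) = 11 − 1 = 10 = 2 · 5.
Divisors of 10: 1, 2, 5, 10.
Compute 8^d (mod 11) for the divisors d until we hit 1:
8^1 ≡ 8
8^2 ≡ 9
8^5 ≡ 10
8^10 ≡ 1
Thus |⟨8⟩| = ord(8) = 10.
[(Z/11Z)^× : ⟨8⟩] = 10/10 = 1.

1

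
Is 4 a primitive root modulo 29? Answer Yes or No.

φ(29) = 29 − 1 = 28 = 2^2 · 7.
4 is a primitive root mod 29 iff 4^(φ(29)/q) ≢ 1 for every prime q | φ(29), i.e. q ∈ {2, 7}.
4^14 ≡ 1 (mod 29)  [q = 2: ≡ 1 ✗]
4^4 ≡ 24 (mod 29)  [q = 7: ≢ 1 ✓]
4^14 ≡ 1 shows ord(4) | 14, strictly less than φ(29); not a primitive root.

No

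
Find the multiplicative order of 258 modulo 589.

ord(258) | φ(589) = φ(19·31) = (19−1)·(31−1) = 18·30 = 540 = 2^2 · 3^3 · 5.
Divisors of 540: 1, 2, 3, 4, 5, 6, 9, 10, 12, 15, 18, 20, 27, 30, 36, 45, 54, 60, 90, 108, 135, 180, 270, 540.
Test each divisor d:
258^1 ≡ 258 (mod 589)
258^2 ≡ 7 (mod 589)
258^3 ≡ 39 (mod 589)
258^4 ≡ 49 (mod 589)
258^5 ≡ 273 (mod 589)
258^6 ≡ 343 (mod 589)
258^9 ≡ 419 (mod 589)
258^10 ≡ 315 (mod 589)
258^12 ≡ 438 (mod 589)
258^15 ≡ 1 (mod 589) ✓
Hence ord(258) = 15.

15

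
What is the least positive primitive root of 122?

φ(122) = φ(2)·φ(61) = 1·60 = 60 = 2^2 · 3 · 5.
Test candidates g = 2, 3, … against the prime factors q ∈ {2, 3, 5} of φ(122): g is a generator iff g^(60/q) ≢ 1 for every such q.
g = 2: gcd(2, 122) = 2 > 1, not a unit — skip.
g = 3: 3^30 ≡ 1 — hits 1, so not a primitive root.
g = 4: gcd(4, 122) = 2 > 1, not a unit — skip.
g = 5: 5^30 ≡ 1 — hits 1, so not a primitive root.
g = 6: gcd(6, 122) = 2 > 1, not a unit — skip.
g = 7: 7^30 ≡ 121; 7^20 ≡ 47; 7^12 ≡ 95 — none is 1, so 7 is a primitive root.
Hence the least primitive root of 122 is 7.

7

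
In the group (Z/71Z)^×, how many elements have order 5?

φ(71) = 71 − 1 = 70 = 2 · 5 · 7.
In a cyclic group of order 70, there are φ(d) elements of order d for each divisor d of 70, and zero for non-divisors.
5 | 70, and φ(5) = 5 − 1 = 4.

4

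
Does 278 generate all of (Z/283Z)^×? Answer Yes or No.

φ(283) = 283 − 1 = 282 = 2 · 3 · 47.
An element g generates (Z/283Z)^× iff g^(282/q) ≢ 1 (mod 283) for each prime q ∈ {2, 3, 47}.
278^141 ≡ 1 (mod 283)  [q = 2: ≡ 1 ✗]
278^94 ≡ 44 (mod 283)  [q = 3: ≢ 1 ✓]
278^6 ≡ 60 (mod 283)  [q = 47: ≢ 1 ✓]
278^141 ≡ 1 shows ord(278) | 141, strictly less than φ(283); not a primitive root.

No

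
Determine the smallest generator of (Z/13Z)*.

φ(13) = 13 − 1 = 12 = 2^2 · 3.
Test candidates g = 2, 3, … against the prime factors q ∈ {2, 3} of φ(13): g is a generator iff g^(12/q) ≢ 1 for every such q.
g = 2: 2^6 ≡ 12; 2^4 ≡ 3 — none is 1, so 2 is a primitive root.
So 2 is the smallest generator of (Z/13Z)^×.

2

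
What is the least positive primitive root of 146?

5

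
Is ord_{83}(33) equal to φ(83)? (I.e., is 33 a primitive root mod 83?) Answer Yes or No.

φ(83) = 83 − 1 = 82 = 2 · 41.
33 is a primitive root mod 83 iff 33^(φ(83)/q) ≢ 1 for every prime q | φ(83), i.e. q ∈ {2, 41}.
33^41 ≡ 1 (mod 83)  [q = 2: ≡ 1 ✗]
33^2 ≡ 10 (mod 83)  [q = 41: ≢ 1 ✓]
Since 33^41 ≡ 1, the order of 33 divides 41 < 82, so 33 is not a primitive root.

No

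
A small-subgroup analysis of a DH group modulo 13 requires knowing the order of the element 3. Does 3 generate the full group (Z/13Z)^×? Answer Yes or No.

φ(13) = 13 − 1 = 12 = 2^2 · 3.
An element g generates (Z/13Z)^× iff g^(12/q) ≢ 1 (mod 13) for each prime q ∈ {2, 3}.
3^6 ≡ 1 (mod 13)  [q = 2: ≡ 1 ✗]
3^4 ≡ 3 (mod 13)  [q = 3: ≢ 1 ✓]
3^6 ≡ 1 shows ord(3) | 6, strictly less than φ(13); not a primitive root.

No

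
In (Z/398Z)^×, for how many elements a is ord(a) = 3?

2

φ(398) = φ(2)·φ(199) = 1·198 = 198 = 2 · 3^2 · 11.
Since (Z/398Z)^× is cyclic of order 198, the number of elements of order d is φ(d) when d | 198 and 0 otherwise.
3 | 198, and φ(3) = 3 − 1 = 2.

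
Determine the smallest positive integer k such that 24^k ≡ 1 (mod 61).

20

ord(24) | φ(61) = 61 − 1 = 60 = 2^2 · 3 · 5.
Divisors of 60: 1, 2, 3, 4, 5, 6, 10, 12, 15, 20, 30, 60.
Compute 24^d (mod 61) for the divisors d until we hit 1:
24^1 ≡ 24 (mod 61)
24^2 ≡ 27 (mod 61)
24^3 ≡ 38 (mod 61)
24^4 ≡ 58 (mod 61)
24^5 ≡ 50 (mod 61)
24^6 ≡ 41 (mod 61)
24^10 ≡ 60 (mod 61)
24^12 ≡ 34 (mod 61)
24^15 ≡ 11 (mod 61)
24^20 ≡ 1 (mod 61) ✓
So ord_61(24) = 20.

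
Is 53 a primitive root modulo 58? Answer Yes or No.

No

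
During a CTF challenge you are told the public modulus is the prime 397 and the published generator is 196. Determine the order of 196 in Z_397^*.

9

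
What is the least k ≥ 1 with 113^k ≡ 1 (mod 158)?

78

By Lagrange's theorem, ord_158(113) divides φ(158) = φ(2)·φ(79) = 1·78 = 78 = 2 · 3 · 13.
Divisors of 78: 1, 2, 3, 6, 13, 26, 39, 78.
Compute 113^d (mod 158) for the divisors d until we hit 1:
113^1 ≡ 113 (mod 158)
113^2 ≡ 129 (mod 158)
113^3 ≡ 41 (mod 158)
113^6 ≡ 101 (mod 158)
113^13 ≡ 103 (mod 158)
113^26 ≡ 23 (mod 158)
113^39 ≡ 157 (mod 158)
113^78 ≡ 1 (mod 158) ✓
Therefore the multiplicative order of 113 modulo 158 is 78.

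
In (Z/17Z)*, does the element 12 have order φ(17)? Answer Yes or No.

Yes

φ(17) = 17 − 1 = 16 = 2^4.
Test 12^(16/q) mod 17 for each prime factor q of 16:
12^8 ≡ 16 (mod 17)  [q = 2: ≢ 1 ✓]
Every test exponent gives a nontrivial residue, hence 12 generates the full group.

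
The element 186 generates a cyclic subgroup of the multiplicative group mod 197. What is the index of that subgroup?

Since 186 ∈ (Z/197Z)^×, its order divides φ(197) = 197 − 1 = 196 = 2^2 · 7^2.
Divisors of 196: 1, 2, 4, 7, 14, 28, 49, 98, 196.
Check 186^d mod 197 for each divisor in increasing order:
186^1 ≡ 186 (mod 197)
186^2 ≡ 121 (mod 197)
186^4 ≡ 63 (mod 197)
186^7 ≡ 69 (mod 197)
186^14 ≡ 33 (mod 197)
186^28 ≡ 104 (mod 197)
186^49 ≡ 14 (mod 197)
186^98 ≡ 196 (mod 197)
186^196 ≡ 1 (mod 197) ✓
So ord_197(186) = 196, hence |⟨186⟩| = 196.
[(Z/197Z)^× : ⟨186⟩] = 196/196 = 1.

1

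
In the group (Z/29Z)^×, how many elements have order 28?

φ(29) = 29 − 1 = 28 = 2^2 · 7.
In a cyclic group of order 28, there are φ(d) elements of order d for each divisor d of 28, and zero for non-divisors.
28 = 2^2 · 7 divides 28, and φ(28) = 12.

12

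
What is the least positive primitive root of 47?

φ(47) = 47 − 1 = 46 = 2 · 23.
g is a primitive root iff g^(46/q) ≢ 1 (mod 47) for each prime q ∈ {2, 23}.
g = 2: 2^23 ≡ 1 — hits 1, so not a primitive root.
g = 3: 3^23 ≡ 1 — hits 1, so not a primitive root.
g = 4: 4^23 ≡ 1 — hits 1, so not a primitive root.
g = 5: 5^23 ≡ 46; 5^2 ≡ 25 — none is 1, so 5 is a primitive root.
The smallest primitive root modulo 47 is 5.

5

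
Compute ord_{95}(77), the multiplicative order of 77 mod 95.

Since 77 ∈ (Z/95Z)^×, its order divides φ(95) = φ(5·19) = (5−1)·(19−1) = 4·18 = 72 = 2^3 · 3^2.
Divisors of 72: 1, 2, 3, 4, 6, 8, 9, 12, 18, 24, 36, 72.
Check 77^d mod 95 for each divisor in increasing order:
77^1 ≡ 77 (mod 95)
77^2 ≡ 39 (mod 95)
77^3 ≡ 58 (mod 95)
77^4 ≡ 1 (mod 95) ✓
So ord_95(77) = 4.

4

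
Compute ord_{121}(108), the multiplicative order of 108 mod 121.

55

By Lagrange's theorem, ord_121(108) divides φ(121) = φ(11^2) = 11·(11−1) = 110 = 2 · 5 · 11.
Divisors of 110: 1, 2, 5, 10, 11, 22, 55, 110.
Compute 108^d (mod 121) for the divisors d until we hit 1:
108^1 ≡ 108
108^2 ≡ 48
108^5 ≡ 56
108^10 ≡ 111
108^11 ≡ 9
108^22 ≡ 81
108^55 ≡ 1
Therefore the multiplicative order of 108 modulo 121 is 55.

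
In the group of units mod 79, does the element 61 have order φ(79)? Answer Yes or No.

φ(79) = 79 − 1 = 78 = 2 · 3 · 13.
An element g generates (Z/79Z)^× iff g^(78/q) ≢ 1 (mod 79) for each prime q ∈ {2, 3, 13}.
61^39 ≡ 78 (mod 79)  [q = 2: ≢ 1 ✓]
61^26 ≡ 1 (mod 79)  [q = 3: ≡ 1 ✗]
61^6 ≡ 38 (mod 79)  [q = 13: ≢ 1 ✓]
The check at q = 3 fails, so 61 generates a proper subgroup.

No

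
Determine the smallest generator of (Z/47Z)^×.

φ(47) = 47 − 1 = 46 = 2 · 23.
g is a primitive root iff g^(46/q) ≢ 1 (mod 47) for each prime q ∈ {2, 23}.
g = 2: 2^23 ≡ 1 — hits 1, so not a primitive root.
g = 3: 3^23 ≡ 1 — hits 1, so not a primitive root.
g = 4: 4^23 ≡ 1 — hits 1, so not a primitive root.
g = 5: 5^23 ≡ 46; 5^2 ≡ 25 — none is 1, so 5 is a primitive root.
So 5 is the smallest generator of (Z/47Z)^×.

5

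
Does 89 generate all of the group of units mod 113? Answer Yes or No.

Yes

φ(113) = 113 − 1 = 112 = 2^4 · 7.
It suffices to check that the order of 89 is not a proper divisor of 112: compute 89^(112/q) for q ∈ {2, 7}.
89^56 ≡ 112 (mod 113)  [q = 2: ≢ 1 ✓]
89^16 ≡ 28 (mod 113)  [q = 7: ≢ 1 ✓]
None equal 1, so ord_113(89) = 112: 89 is a primitive root.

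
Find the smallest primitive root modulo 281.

3

φ(281) = 281 − 1 = 280 = 2^3 · 5 · 7.
Test candidates g = 2, 3, … against the prime factors q ∈ {2, 5, 7} of φ(281): g is a generator iff g^(280/q) ≢ 1 for every such q.
g = 2: 2^140 ≡ 1 — hits 1, so not a primitive root.
g = 3: 3^140 ≡ 280; 3^56 ≡ 86; 3^40 ≡ 249 — none is 1, so 3 is a primitive root.
So 3 is the smallest generator of (Z/281Z)^×.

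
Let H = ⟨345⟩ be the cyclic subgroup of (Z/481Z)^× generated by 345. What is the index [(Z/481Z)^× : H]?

12

By Lagrange's theorem, ord_481(345) divides φ(481) = φ(13·37) = (13−1)·(37−1) = 12·36 = 432 = 2^4 · 3^3.
Divisors of 432: 1, 2, 3, 4, 6, 8, 9, 12, 16, 18, 24, 27, 36, 48, 54, 72, 108, 144, 216, 432.
Compute 345^d (mod 481) for the divisors d until we hit 1:
345^1 ≡ 345 (mod 481)
345^2 ≡ 218 (mod 481)
345^3 ≡ 174 (mod 481)
345^4 ≡ 386 (mod 481)
345^6 ≡ 454 (mod 481)
345^8 ≡ 367 (mod 481)
345^9 ≡ 112 (mod 481)
345^12 ≡ 248 (mod 481)
345^16 ≡ 9 (mod 481)
345^18 ≡ 38 (mod 481)
345^24 ≡ 417 (mod 481)
345^27 ≡ 408 (mod 481)
345^36 ≡ 1 (mod 481) ✓
The order of 345 is 36, so the subgroup it generates has 36 elements.
The index is φ(481) / ord(345) = 432 / 36 = 12.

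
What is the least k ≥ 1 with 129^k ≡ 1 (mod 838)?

Since 129 ∈ (Z/838Z)^×, its order divides φ(838) = φ(2)·φ(419) = 1·418 = 418 = 2 · 11 · 19.
Divisors of 418: 1, 2, 11, 19, 22, 38, 209, 418.
Evaluate successive powers at the divisors of 418:
129^1 ≡ 129 (mod 838)
129^2 ≡ 719 (mod 838)
129^11 ≡ 1 (mod 838) ✓
Hence ord(129) = 11.

11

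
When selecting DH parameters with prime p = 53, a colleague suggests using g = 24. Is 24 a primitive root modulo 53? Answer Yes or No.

No

φ(53) = 53 − 1 = 52 = 2^2 · 13.
It suffices to check that the order of 24 is not a proper divisor of 52: compute 24^(52/q) for q ∈ {2, 13}.
24^26 ≡ 1 (mod 53)  [q = 2: ≡ 1 ✗]
24^4 ≡ 49 (mod 53)  [q = 13: ≢ 1 ✓]
Since 24^26 ≡ 1, the order of 24 divides 26 < 52, so 24 is not a primitive root.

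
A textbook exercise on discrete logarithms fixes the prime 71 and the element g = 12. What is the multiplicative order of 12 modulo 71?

The order of 12 must divide φ(71) = 71 − 1 = 70 = 2 · 5 · 7.
Divisors of 70: 1, 2, 5, 7, 10, 14, 35, 70.
Test each divisor d:
12^1 ≡ 12
12^2 ≡ 2
12^5 ≡ 48
12^7 ≡ 25
12^10 ≡ 32
12^14 ≡ 57
12^35 ≡ 1
So ord_71(12) = 35.

35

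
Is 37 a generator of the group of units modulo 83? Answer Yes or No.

No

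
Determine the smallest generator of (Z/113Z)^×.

3

φ(113) = 113 − 1 = 112 = 2^4 · 7.
g is a primitive root iff g^(112/q) ≢ 1 (mod 113) for each prime q ∈ {2, 7}.
g = 2: 2^56 ≡ 1 — hits 1, so not a primitive root.
g = 3: 3^56 ≡ 112; 3^16 ≡ 49 — none is 1, so 3 is a primitive root.
Hence the least primitive root of 113 is 3.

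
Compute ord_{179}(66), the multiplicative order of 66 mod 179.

ord(66) | φ(179) = 179 − 1 = 178 = 2 · 89.
Divisors of 178: 1, 2, 89, 178.
Evaluate successive powers at the divisors of 178:
66^1 ≡ 66 (mod 179)
66^2 ≡ 60 (mod 179)
66^89 ≡ 1 (mod 179) ✓
The smallest such exponent is 89, so the order of 66 is 89.

89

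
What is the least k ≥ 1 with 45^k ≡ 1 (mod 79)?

39

Since 45 ∈ (Z/79Z)^×, its order divides φ(79) = 79 − 1 = 78 = 2 · 3 · 13.
Divisors of 78: 1, 2, 3, 6, 13, 26, 39, 78.
Evaluate successive powers at the divisors of 78:
45^1 ≡ 45
45^2 ≡ 50
45^3 ≡ 38
45^6 ≡ 22
45^13 ≡ 55
45^26 ≡ 23
45^39 ≡ 1
Hence ord(45) = 39.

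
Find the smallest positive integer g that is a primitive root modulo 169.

2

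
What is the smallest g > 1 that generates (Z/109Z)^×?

φ(109) = 109 − 1 = 108 = 2^2 · 3^3.
Test candidates g = 2, 3, … against the prime factors q ∈ {2, 3} of φ(109): g is a generator iff g^(108/q) ≢ 1 for every such q.
g = 2: 2^54 ≡ 108; 2^36 ≡ 1 — hits 1, so not a primitive root.
g = 3: 3^54 ≡ 1 — hits 1, so not a primitive root.
g = 4: 4^54 ≡ 1 — hits 1, so not a primitive root.
g = 5: 5^54 ≡ 1 — hits 1, so not a primitive root.
g = 6: 6^54 ≡ 108; 6^36 ≡ 63 — none is 1, so 6 is a primitive root.
The smallest primitive root modulo 109 is 6.

6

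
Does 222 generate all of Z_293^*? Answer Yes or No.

φ(293) = 293 − 1 = 292 = 2^2 · 73.
It suffices to check that the order of 222 is not a proper divisor of 292: compute 222^(292/q) for q ∈ {2, 73}.
222^146 ≡ 1 (mod 293)  [q = 2: ≡ 1 ✗]
222^4 ≡ 84 (mod 293)  [q = 73: ≢ 1 ✓]
Since 222^146 ≡ 1, the order of 222 divides 146 < 292, so 222 is not a primitive root.

No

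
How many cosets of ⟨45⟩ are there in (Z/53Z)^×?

1

Since 45 ∈ (Z/53Z)^×, its order divides φ(53) = 53 − 1 = 52 = 2^2 · 13.
Divisors of 52: 1, 2, 4, 13, 26, 52.
Evaluate successive powers at the divisors of 52:
45^1 ≡ 45 (mod 53)
45^2 ≡ 11 (mod 53)
45^4 ≡ 15 (mod 53)
45^13 ≡ 30 (mod 53)
45^26 ≡ 52 (mod 53)
45^52 ≡ 1 (mod 53) ✓
So ord_53(45) = 52, hence |⟨45⟩| = 52.
The index is φ(53) / ord(45) = 52 / 52 = 1.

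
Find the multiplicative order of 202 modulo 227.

By Lagrange's theorem, ord_227(202) divides φ(227) = 227 − 1 = 226 = 2 · 113.
Divisors of 226: 1, 2, 113, 226.
Compute 202^d (mod 227) for the divisors d until we hit 1:
202^1 ≡ 202
202^2 ≡ 171
202^113 ≡ 226
202^226 ≡ 1
The smallest such exponent is 226, so the order of 202 is 226.

226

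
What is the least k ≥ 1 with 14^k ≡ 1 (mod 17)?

By Lagrange's theorem, ord_17(14) divides φ(17) = 17 − 1 = 16 = 2^4.
Divisors of 16: 1, 2, 4, 8, 16.
Test each divisor d:
14^1 ≡ 14 (mod 17)
14^2 ≡ 9 (mod 17)
14^4 ≡ 13 (mod 17)
14^8 ≡ 16 (mod 17)
14^16 ≡ 1 (mod 17) ✓
So ord_17(14) = 16.

16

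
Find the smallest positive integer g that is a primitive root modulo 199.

φ(199) = 199 − 1 = 198 = 2 · 3^2 · 11.
g is a primitive root iff g^(198/q) ≢ 1 (mod 199) for each prime q ∈ {2, 3, 11}.
g = 2: 2^99 ≡ 1 — hits 1, so not a primitive root.
g = 3: 3^99 ≡ 198; 3^66 ≡ 106; 3^18 ≡ 125 — none is 1, so 3 is a primitive root.
So 3 is the smallest generator of (Z/199Z)^×.

3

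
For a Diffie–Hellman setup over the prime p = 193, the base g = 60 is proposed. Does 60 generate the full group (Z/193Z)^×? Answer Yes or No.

No

φ(193) = 193 − 1 = 192 = 2^6 · 3.
It suffices to check that the order of 60 is not a proper divisor of 192: compute 60^(192/q) for q ∈ {2, 3}.
60^96 ≡ 192 (mod 193)  [q = 2: ≢ 1 ✓]
60^64 ≡ 1 (mod 193)  [q = 3: ≡ 1 ✗]
The check at q = 3 fails, so 60 generates a proper subgroup.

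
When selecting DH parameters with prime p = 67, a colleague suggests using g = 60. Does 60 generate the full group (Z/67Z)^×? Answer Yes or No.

No

φ(67) = 67 − 1 = 66 = 2 · 3 · 11.
It suffices to check that the order of 60 is not a proper divisor of 66: compute 60^(66/q) for q ∈ {2, 3, 11}.
60^33 ≡ 1 (mod 67)  [q = 2: ≡ 1 ✗]
60^22 ≡ 29 (mod 67)  [q = 3: ≢ 1 ✓]
60^6 ≡ 64 (mod 67)  [q = 11: ≢ 1 ✓]
The check at q = 2 fails, so 60 generates a proper subgroup.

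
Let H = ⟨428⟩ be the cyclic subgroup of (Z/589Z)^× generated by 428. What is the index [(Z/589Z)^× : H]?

30

ord(428) | φ(589) = φ(19·31) = (19−1)·(31−1) = 18·30 = 540 = 2^2 · 3^3 · 5.
Divisors of 540: 1, 2, 3, 4, 5, 6, 9, 10, 12, 15, 18, 20, 27, 30, 36, 45, 54, 60, 90, 108, 135, 180, 270, 540.
Compute 428^d (mod 589) for the divisors d until we hit 1:
428^1 ≡ 428 (mod 589)
428^2 ≡ 5 (mod 589)
428^3 ≡ 373 (mod 589)
428^4 ≡ 25 (mod 589)
428^5 ≡ 98 (mod 589)
428^6 ≡ 125 (mod 589)
428^9 ≡ 94 (mod 589)
428^10 ≡ 180 (mod 589)
428^12 ≡ 311 (mod 589)
428^15 ≡ 559 (mod 589)
428^18 ≡ 1 (mod 589) ✓
The order of 428 is 18, so the subgroup it generates has 18 elements.
Index = |(Z/589Z)^×| / |⟨428⟩| = 540 / 18 = 30.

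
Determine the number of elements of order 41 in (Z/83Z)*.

φ(83) = 83 − 1 = 82 = 2 · 41.
Since (Z/83Z)^× is cyclic of order 82, the number of elements of order d is φ(d) when d | 82 and 0 otherwise.
41 | 82, and φ(41) = 41 − 1 = 40.

40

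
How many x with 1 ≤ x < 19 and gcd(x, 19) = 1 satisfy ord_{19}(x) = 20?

0

φ(19) = 19 − 1 = 18 = 2 · 3^2.
Since (Z/19Z)^× is cyclic of order 18, the number of elements of order d is φ(d) when d | 18 and 0 otherwise.
Here 18 is not a multiple of 20, so there are no elements of order 20.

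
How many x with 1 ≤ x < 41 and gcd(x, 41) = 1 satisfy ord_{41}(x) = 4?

φ(41) = 41 − 1 = 40 = 2^3 · 5.
Since (Z/41Z)^× is cyclic of order 40, the number of elements of order d is φ(d) when d | 40 and 0 otherwise.
4 = 2^2 divides 40, and φ(4) = 2.

2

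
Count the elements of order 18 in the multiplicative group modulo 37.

6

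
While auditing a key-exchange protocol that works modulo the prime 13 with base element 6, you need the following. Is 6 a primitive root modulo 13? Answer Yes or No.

Yes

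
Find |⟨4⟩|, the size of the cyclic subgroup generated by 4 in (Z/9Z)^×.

Since 4 ∈ (Z/9Z)^×, its order divides φ(9) = φ(3^2) = 3·(3−1) = 6 = 2 · 3.
Divisors of 6: 1, 2, 3, 6.
Compute 4^d (mod 9) for the divisors d until we hit 1:
4^1 ≡ 4 (mod 9)
4^2 ≡ 7 (mod 9)
4^3 ≡ 1 (mod 9) ✓
So ord_9(4) = 3.

3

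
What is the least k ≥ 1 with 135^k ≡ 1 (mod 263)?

The order of 135 must divide φ(263) = 263 − 1 = 262 = 2 · 131.
Divisors of 262: 1, 2, 131, 262.
Test each divisor d:
135^1 ≡ 135 (mod 263)
135^2 ≡ 78 (mod 263)
135^131 ≡ 262 (mod 263)
135^262 ≡ 1 (mod 263) ✓
So ord_263(135) = 262.

262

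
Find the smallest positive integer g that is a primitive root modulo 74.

φ(74) = φ(2)·φ(37) = 1·36 = 36 = 2^2 · 3^2.
g is a primitive root iff g^(36/q) ≢ 1 (mod 74) for each prime q ∈ {2, 3}.
g = 2: gcd(2, 74) = 2 > 1, not a unit — skip.
g = 3: 3^18 ≡ 1 — hits 1, so not a primitive root.
g = 4: gcd(4, 74) = 2 > 1, not a unit — skip.
g = 5: 5^18 ≡ 73; 5^12 ≡ 47 — none is 1, so 5 is a primitive root.
So 5 is the smallest generator of (Z/74Z)^×.

5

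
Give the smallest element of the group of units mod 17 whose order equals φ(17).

φ(17) = 17 − 1 = 16 = 2^4.
g is a primitive root iff g^(16/q) ≢ 1 (mod 17) for each prime q ∈ {2}.
g = 2: 2^8 ≡ 1 — hits 1, so not a primitive root.
g = 3: 3^8 ≡ 16 — none is 1, so 3 is a primitive root.
The smallest primitive root modulo 17 is 3.

3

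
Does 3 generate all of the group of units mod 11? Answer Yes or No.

No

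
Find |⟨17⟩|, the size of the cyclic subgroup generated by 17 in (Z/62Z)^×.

30

Since 17 ∈ (Z/62Z)^×, its order divides φ(62) = φ(2)·φ(31) = 1·30 = 30 = 2 · 3 · 5.
Divisors of 30: 1, 2, 3, 5, 6, 10, 15, 30.
Check 17^d mod 62 for each divisor in increasing order:
17^1 ≡ 17
17^2 ≡ 41
17^3 ≡ 15
17^5 ≡ 57
17^6 ≡ 39
17^10 ≡ 25
17^15 ≡ 61
17^30 ≡ 1
Therefore the multiplicative order of 17 modulo 62 is 30.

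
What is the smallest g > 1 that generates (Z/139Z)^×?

2

φ(139) = 139 − 1 = 138 = 2 · 3 · 23.
Test candidates g = 2, 3, … against the prime factors q ∈ {2, 3, 23} of φ(139): g is a generator iff g^(138/q) ≢ 1 for every such q.
g = 2: 2^69 ≡ 138; 2^46 ≡ 96; 2^6 ≡ 64 — none is 1, so 2 is a primitive root.
Hence the least primitive root of 139 is 2.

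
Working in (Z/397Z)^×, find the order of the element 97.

By Lagrange's theorem, ord_397(97) divides φ(397) = 397 − 1 = 396 = 2^2 · 3^2 · 11.
Divisors of 396: 1, 2, 3, 4, 6, 9, 11, 12, 18, 22, 33, 36, 44, 66, 99, 132, 198, 396.
Test each divisor d:
97^1 ≡ 97
97^2 ≡ 278
97^3 ≡ 367
97^4 ≡ 266
97^6 ≡ 106
97^9 ≡ 393
97^11 ≡ 79
97^12 ≡ 120
97^18 ≡ 16
97^22 ≡ 286
97^33 ≡ 362
97^36 ≡ 256
97^44 ≡ 14
97^66 ≡ 34
97^99 ≡ 1
Hence ord(97) = 99.

99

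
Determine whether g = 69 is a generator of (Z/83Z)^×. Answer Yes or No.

No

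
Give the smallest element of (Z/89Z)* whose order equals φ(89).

3

φ(89) = 89 − 1 = 88 = 2^3 · 11.
g is a primitive root iff g^(88/q) ≢ 1 (mod 89) for each prime q ∈ {2, 11}.
g = 2: 2^44 ≡ 1 — hits 1, so not a primitive root.
g = 3: 3^44 ≡ 88; 3^8 ≡ 64 — none is 1, so 3 is a primitive root.
Hence the least primitive root of 89 is 3.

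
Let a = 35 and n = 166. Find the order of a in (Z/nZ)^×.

82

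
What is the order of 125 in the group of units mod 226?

By Lagrange's theorem, ord_226(125) divides φ(226) = φ(2)·φ(113) = 1·112 = 112 = 2^4 · 7.
Divisors of 112: 1, 2, 4, 7, 8, 14, 16, 28, 56, 112.
Compute 125^d (mod 226) for the divisors d until we hit 1:
125^1 ≡ 125
125^2 ≡ 31
125^4 ≡ 57
125^7 ≡ 73
125^8 ≡ 85
125^14 ≡ 131
125^16 ≡ 219
125^28 ≡ 211
125^56 ≡ 225
125^112 ≡ 1
So ord_226(125) = 112.

112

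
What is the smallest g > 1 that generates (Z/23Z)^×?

5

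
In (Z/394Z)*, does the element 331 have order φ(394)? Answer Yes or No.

φ(394) = φ(2)·φ(197) = 1·196 = 196 = 2^2 · 7^2.
Test 331^(196/q) mod 394 for each prime factor q of 196:
331^98 ≡ 1 (mod 394)  [q = 2: ≡ 1 ✗]
331^28 ≡ 361 (mod 394)  [q = 7: ≢ 1 ✓]
The check at q = 2 fails, so 331 generates a proper subgroup.

No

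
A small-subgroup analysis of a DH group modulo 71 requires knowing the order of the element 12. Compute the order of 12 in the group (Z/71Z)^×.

35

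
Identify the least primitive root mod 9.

2

φ(9) = φ(3^2) = 3·(3−1) = 6 = 2 · 3.
g is a primitive root iff g^(6/q) ≢ 1 (mod 9) for each prime q ∈ {2, 3}.
g = 2: 2^3 ≡ 8; 2^2 ≡ 4 — none is 1, so 2 is a primitive root.
So 2 is the smallest generator of (Z/9Z)^×.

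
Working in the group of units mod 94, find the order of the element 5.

46

Since 5 ∈ (Z/94Z)^×, its order divides φ(94) = φ(2)·φ(47) = 1·46 = 46 = 2 · 23.
Divisors of 46: 1, 2, 23, 46.
Compute 5^d (mod 94) for the divisors d until we hit 1:
5^1 ≡ 5 (mod 94)
5^2 ≡ 25 (mod 94)
5^23 ≡ 93 (mod 94)
5^46 ≡ 1 (mod 94) ✓
Hence ord(5) = 46.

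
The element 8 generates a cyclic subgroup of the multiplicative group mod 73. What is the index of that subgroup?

24

ord(8) | φ(73) = 73 − 1 = 72 = 2^3 · 3^2.
Divisors of 72: 1, 2, 3, 4, 6, 8, 9, 12, 18, 24, 36, 72.
Compute 8^d (mod 73) for the divisors d until we hit 1:
8^1 ≡ 8 (mod 73)
8^2 ≡ 64 (mod 73)
8^3 ≡ 1 (mod 73) ✓
The order of 8 is 3, so the subgroup it generates has 3 elements.
The index is φ(73) / ord(8) = 72 / 3 = 24.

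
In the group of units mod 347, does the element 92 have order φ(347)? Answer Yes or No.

φ(347) = 347 − 1 = 346 = 2 · 173.
An element g generates (Z/347Z)^× iff g^(346/q) ≢ 1 (mod 347) for each prime q ∈ {2, 173}.
92^173 ≡ 346 (mod 347)  [q = 2: ≢ 1 ✓]
92^2 ≡ 136 (mod 347)  [q = 173: ≢ 1 ✓]
All checks pass, so 92 has order 346 and is a primitive root modulo 347.

Yes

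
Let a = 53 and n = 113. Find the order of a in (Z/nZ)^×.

By Lagrange's theorem, ord_113(53) divides φ(113) = 113 − 1 = 112 = 2^4 · 7.
Divisors of 112: 1, 2, 4, 7, 8, 14, 16, 28, 56, 112.
Test each divisor d:
53^1 ≡ 53
53^2 ≡ 97
53^4 ≡ 30
53^7 ≡ 98
53^8 ≡ 109
53^14 ≡ 112
53^16 ≡ 16
53^28 ≡ 1
So ord_113(53) = 28.

28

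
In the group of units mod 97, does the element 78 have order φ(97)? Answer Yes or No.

No

φ(97) = 97 − 1 = 96 = 2^5 · 3.
An element g generates (Z/97Z)^× iff g^(96/q) ≢ 1 (mod 97) for each prime q ∈ {2, 3}.
78^48 ≡ 96 (mod 97)  [q = 2: ≢ 1 ✓]
78^32 ≡ 1 (mod 97)  [q = 3: ≡ 1 ✗]
78^32 ≡ 1 shows ord(78) | 32, strictly less than φ(97); not a primitive root.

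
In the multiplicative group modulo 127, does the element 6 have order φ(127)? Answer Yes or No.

φ(127) = 127 − 1 = 126 = 2 · 3^2 · 7.
Test 6^(126/q) mod 127 for each prime factor q of 126:
6^63 ≡ 126 (mod 127)  [q = 2: ≢ 1 ✓]
6^42 ≡ 107 (mod 127)  [q = 3: ≢ 1 ✓]
6^18 ≡ 64 (mod 127)  [q = 7: ≢ 1 ✓]
Every test exponent gives a nontrivial residue, hence 6 generates the full group.

Yes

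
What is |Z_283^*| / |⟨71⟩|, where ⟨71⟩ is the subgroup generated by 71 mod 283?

6

ord(71) | φ(283) = 283 − 1 = 282 = 2 · 3 · 47.
Divisors of 282: 1, 2, 3, 6, 47, 94, 141, 282.
Test each divisor d:
71^1 ≡ 71 (mod 283)
71^2 ≡ 230 (mod 283)
71^3 ≡ 199 (mod 283)
71^6 ≡ 264 (mod 283)
71^47 ≡ 1 (mod 283) ✓
So ord_283(71) = 47, hence |⟨71⟩| = 47.
Index = |(Z/283Z)^×| / |⟨71⟩| = 282 / 47 = 6.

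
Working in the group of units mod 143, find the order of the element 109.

4

ord(109) | φ(143) = φ(11·13) = (11−1)·(13−1) = 10·12 = 120 = 2^3 · 3 · 5.
Divisors of 120: 1, 2, 3, 4, 5, 6, 8, 10, 12, 15, 20, 24, 30, 40, 60, 120.
Compute 109^d (mod 143) for the divisors d until we hit 1:
109^1 ≡ 109
109^2 ≡ 12
109^3 ≡ 21
109^4 ≡ 1
So ord_143(109) = 4.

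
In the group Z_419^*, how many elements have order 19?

φ(419) = 419 − 1 = 418 = 2 · 11 · 19.
(Z/419Z)^× is cyclic (|G| = 418); a cyclic group of order m has exactly φ(d) elements of each order d | m, and none otherwise.
19 | 418, and φ(19) = 19 − 1 = 18.

18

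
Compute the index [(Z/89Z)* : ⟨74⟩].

1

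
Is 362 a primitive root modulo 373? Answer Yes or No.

Yes

φ(373) = 373 − 1 = 372 = 2^2 · 3 · 31.
It suffices to check that the order of 362 is not a proper divisor of 372: compute 362^(372/q) for q ∈ {2, 3, 31}.
362^186 ≡ 372 (mod 373)  [q = 2: ≢ 1 ✓]
362^124 ≡ 88 (mod 373)  [q = 3: ≢ 1 ✓]
362^12 ≡ 286 (mod 373)  [q = 31: ≢ 1 ✓]
Every test exponent gives a nontrivial residue, hence 362 generates the full group.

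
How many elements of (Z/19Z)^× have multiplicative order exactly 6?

2

φ(19) = 19 − 1 = 18 = 2 · 3^2.
(Z/19Z)^× is cyclic (|G| = 18); a cyclic group of order m has exactly φ(d) elements of each order d | m, and none otherwise.
6 = 2 · 3 divides 18, and φ(6) = 2.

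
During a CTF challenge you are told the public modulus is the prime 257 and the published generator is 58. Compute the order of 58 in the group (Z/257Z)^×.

ord(58) | φ(257) = 257 − 1 = 256 = 2^8.
Divisors of 256: 1, 2, 4, 8, 16, 32, 64, 128, 256.
Check 58^d mod 257 for each divisor in increasing order:
58^1 ≡ 58 (mod 257)
58^2 ≡ 23 (mod 257)
58^4 ≡ 15 (mod 257)
58^8 ≡ 225 (mod 257)
58^16 ≡ 253 (mod 257)
58^32 ≡ 16 (mod 257)
58^64 ≡ 256 (mod 257)
58^128 ≡ 1 (mod 257) ✓
The smallest such exponent is 128, so the order of 58 is 128.

128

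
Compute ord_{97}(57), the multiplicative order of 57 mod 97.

96

By Lagrange's theorem, ord_97(57) divides φ(97) = 97 − 1 = 96 = 2^5 · 3.
Divisors of 96: 1, 2, 3, 4, 6, 8, 12, 16, 24, 32, 48, 96.
Check 57^d mod 97 for each divisor in increasing order:
57^1 ≡ 57
57^2 ≡ 48
57^3 ≡ 20
57^4 ≡ 73
57^6 ≡ 12
57^8 ≡ 91
57^12 ≡ 47
57^16 ≡ 36
57^24 ≡ 75
57^32 ≡ 35
57^48 ≡ 96
57^96 ≡ 1
So ord_97(57) = 96.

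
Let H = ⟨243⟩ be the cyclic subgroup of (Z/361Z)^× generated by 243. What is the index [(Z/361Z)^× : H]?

By Lagrange's theorem, ord_361(243) divides φ(361) = φ(19^2) = 19·(19−1) = 342 = 2 · 3^2 · 19.
Divisors of 342: 1, 2, 3, 6, 9, 18, 19, 38, 57, 114, 171, 342.
Compute 243^d (mod 361) for the divisors d until we hit 1:
243^1 ≡ 243
243^2 ≡ 206
243^3 ≡ 240
243^6 ≡ 201
243^9 ≡ 227
243^18 ≡ 267
243^19 ≡ 262
243^38 ≡ 54
243^57 ≡ 69
243^114 ≡ 68
243^171 ≡ 360
243^342 ≡ 1
The order of 243 is 342, so the subgroup it generates has 342 elements.
The index is φ(361) / ord(243) = 342 / 342 = 1.

1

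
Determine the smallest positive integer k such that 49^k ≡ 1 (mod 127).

63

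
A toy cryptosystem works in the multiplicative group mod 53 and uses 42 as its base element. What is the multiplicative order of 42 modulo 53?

13

ord(42) | φ(53) = 53 − 1 = 52 = 2^2 · 13.
Divisors of 52: 1, 2, 4, 13, 26, 52.
Compute 42^d (mod 53) for the divisors d until we hit 1:
42^1 ≡ 42 (mod 53)
42^2 ≡ 15 (mod 53)
42^4 ≡ 13 (mod 53)
42^13 ≡ 1 (mod 53) ✓
Therefore the multiplicative order of 42 modulo 53 is 13.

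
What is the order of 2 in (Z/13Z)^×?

By Lagrange's theorem, ord_13(2) divides φ(13) = 13 − 1 = 12 = 2^2 · 3.
Divisors of 12: 1, 2, 3, 4, 6, 12.
Evaluate successive powers at the divisors of 12:
2^1 ≡ 2 (mod 13)
2^2 ≡ 4 (mod 13)
2^3 ≡ 8 (mod 13)
2^4 ≡ 3 (mod 13)
2^6 ≡ 12 (mod 13)
2^12 ≡ 1 (mod 13) ✓
Hence ord(2) = 12.

12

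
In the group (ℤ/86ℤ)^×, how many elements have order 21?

12

φ(86) = φ(2)·φ(43) = 1·42 = 42 = 2 · 3 · 7.
In a cyclic group of order 42, there are φ(d) elements of order d for each divisor d of 42, and zero for non-divisors.
21 = 3 · 7 divides 42, and φ(21) = 12.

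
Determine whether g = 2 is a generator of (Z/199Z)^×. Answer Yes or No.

φ(199) = 199 − 1 = 198 = 2 · 3^2 · 11.
2 is a primitive root mod 199 iff 2^(φ(199)/q) ≢ 1 for every prime q | φ(199), i.e. q ∈ {2, 3, 11}.
2^99 ≡ 1 (mod 199)  [q = 2: ≡ 1 ✗]
2^66 ≡ 106 (mod 199)  [q = 3: ≢ 1 ✓]
2^18 ≡ 61 (mod 199)  [q = 11: ≢ 1 ✓]
2^99 ≡ 1 shows ord(2) | 99, strictly less than φ(199); not a primitive root.

No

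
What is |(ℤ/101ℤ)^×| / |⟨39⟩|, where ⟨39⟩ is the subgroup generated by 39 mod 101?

5

ord(39) | φ(101) = 101 − 1 = 100 = 2^2 · 5^2.
Divisors of 100: 1, 2, 4, 5, 10, 20, 25, 50, 100.
Test each divisor d:
39^1 ≡ 39
39^2 ≡ 6
39^4 ≡ 36
39^5 ≡ 91
39^10 ≡ 100
39^20 ≡ 1
The order of 39 is 20, so the subgroup it generates has 20 elements.
The index is φ(101) / ord(39) = 100 / 20 = 5.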